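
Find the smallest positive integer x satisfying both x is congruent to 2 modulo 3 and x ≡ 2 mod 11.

2

Since 11·2 ≡ 1 (mod 3), take x = 2 + 11·((2−2)·2 mod 3) = 2 + 11·0 = 2.
Check: 2 mod 3 = 2, 2 mod 11 = 2.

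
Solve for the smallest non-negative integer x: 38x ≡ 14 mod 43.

23

The inverse of 38 mod 43 is 17 (since 38·17 = 646 ≡ 1).
Multiplying both sides by 17: x ≡ 17·14 = 238 ≡ 23 (mod 43).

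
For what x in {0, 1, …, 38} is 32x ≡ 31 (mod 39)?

29

32⁻¹ ≡ 11 (mod 39) because 32·11 = 352 = 9·39 + 1.
So x ≡ 11·31 = 341 ≡ 29 (mod 39).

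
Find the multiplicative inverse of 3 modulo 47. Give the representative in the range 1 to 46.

16

47 = 15·3 + 2
3 = 1·2 + 1
2 = 2·1 + 0
Back-substituting gives 3·16 ≡ 1 (mod 47).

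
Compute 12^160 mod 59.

By repeated squaring mod 59: 12^1≡12, 12^2≡26, 12^4≡27, 12^8≡21, 12^16≡28, 12^32≡17, 12^64≡53, 12^128≡36.
Since 160 = 32 + 128 in binary, 12^160 ≡ 17·36 ≡ 22 (mod 59).

22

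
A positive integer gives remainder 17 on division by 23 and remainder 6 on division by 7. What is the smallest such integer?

Since 7·10 ≡ 1 (mod 23), take x = 6 + 7·((17−6)·10 mod 23) = 6 + 7·18 = 132.
Check: 132 mod 23 = 17, 132 mod 7 = 6.

132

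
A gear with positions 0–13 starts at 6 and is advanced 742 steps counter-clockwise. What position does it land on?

6

742 mod 14 = 0 (since 53·14 = 742).
(6 − 0) mod 14 = 6.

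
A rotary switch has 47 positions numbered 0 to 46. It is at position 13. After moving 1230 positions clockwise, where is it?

1230 − 26·47 = 8, so 1230 ≡ 8 (mod 47).
(13 + 8) mod 47 = 21.

21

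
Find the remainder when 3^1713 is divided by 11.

5

By repeated squaring mod 11: 3^1≡3, 3^2≡9, 3^4≡4, 3^8≡5, 3^16≡3, 3^32≡9, 3^64≡4, 3^128≡5, 3^256≡3, 3^512≡9, 3^1024≡4.
Since 1713 = 1 + 16 + 32 + 128 + 512 + 1024 in binary, 3^1713 ≡ 3·3·9·5·9·4 ≡ 5 (mod 11).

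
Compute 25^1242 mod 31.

Successive squares of 25 mod 31: 25^1≡25, 25^2≡5, 25^4≡25, 25^8≡5, 25^16≡25, 25^32≡5, 25^64≡25, 25^128≡5, 25^256≡25, 25^512≡5, 25^1024≡25.
Since 1242 = 2 + 8 + 16 + 64 + 128 + 1024 in binary, 25^1242 ≡ 5·5·25·25·5·25 ≡ 1 (mod 31).

1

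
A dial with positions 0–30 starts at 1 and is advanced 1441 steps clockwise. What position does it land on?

16

Dividing 1441 by 31 gives quotient 46 and remainder 15.
(1 + 15) mod 31 = 16.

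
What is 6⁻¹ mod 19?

16

19 = 3·6 + 1
6 = 6·1 + 0
Back-substituting gives 6·16 ≡ 1 (mod 19).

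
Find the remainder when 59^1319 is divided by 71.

Square-and-reduce mod 71: 59^1≡59, 59^2≡2, 59^4≡4, 59^8≡16, 59^16≡43, 59^32≡3, 59^64≡9, 59^128≡10, 59^256≡29, 59^512≡60, 59^1024≡50.
Since 1319 = 1 + 2 + 4 + 32 + 256 + 1024 in binary, 59^1319 ≡ 59·2·4·3·29·50 ≡ 22 (mod 71).

22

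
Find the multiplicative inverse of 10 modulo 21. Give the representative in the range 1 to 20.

21 = 2·10 + 1
10 = 10·1 + 0
Back-substituting gives 10·19 ≡ 1 (mod 21).

19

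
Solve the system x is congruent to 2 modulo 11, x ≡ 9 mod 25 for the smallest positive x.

x ≡ 2 (mod 11) gives x ∈ {2, 13, 24, 35, 46, 57, 68, 79, …}.
The first of these with x mod 25 = 9 is 134.

134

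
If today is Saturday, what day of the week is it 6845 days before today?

6845 mod 7 = 6 (since 977·7 = 6839).
Saturday − 6 days → Sunday.

Sunday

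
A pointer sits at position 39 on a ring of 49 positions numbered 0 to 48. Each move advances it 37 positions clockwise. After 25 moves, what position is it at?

25·37 = 925.
925 − 18·49 = 43, so 925 ≡ 43 (mod 49).
(39 + 43) mod 49 = 33.

33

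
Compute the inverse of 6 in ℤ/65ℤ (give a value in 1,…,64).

11

6·11 = 66 = 1·65 + 1, so 6⁻¹ ≡ 11 (mod 65).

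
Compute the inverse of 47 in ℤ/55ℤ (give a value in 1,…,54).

48

55 = 1·47 + 8
47 = 5·8 + 7
8 = 1·7 + 1
7 = 7·1 + 0
Back-substituting gives 47·48 ≡ 1 (mod 55).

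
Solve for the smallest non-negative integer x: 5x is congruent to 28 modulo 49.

35

5⁻¹ ≡ 10 (mod 49) because 5·10 = 50 = 1·49 + 1.
Multiplying both sides by 10: x ≡ 10·28 = 280 ≡ 35 (mod 49).
Check: 5·35 = 175 = 3·49 + 28.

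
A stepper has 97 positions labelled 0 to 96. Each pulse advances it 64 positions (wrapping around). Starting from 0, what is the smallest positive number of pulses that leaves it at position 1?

47

64·47 = 3008 = 31·97 + 1, so 64⁻¹ ≡ 47 (mod 97).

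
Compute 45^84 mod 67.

Successive squares of 45 mod 67: 45^1≡45, 45^2≡15, 45^4≡24, 45^8≡40, 45^16≡59, 45^32≡64, 45^64≡9.
84 = 4 + 16 + 64, so 45^84 ≡ 24·59·9 ≡ 14 (mod 67).

14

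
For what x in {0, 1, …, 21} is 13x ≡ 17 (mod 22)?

3

The inverse of 13 mod 22 is 17 (since 13·17 = 221 ≡ 1).
So x ≡ 17·17 = 289 ≡ 3 (mod 22).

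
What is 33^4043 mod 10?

Last digits of 3^n: 3, 9, 7, 1 (period 4).
4043 mod 4 = 3, so the last digit matches 3^3 = 7.

7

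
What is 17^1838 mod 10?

Powers of 7 mod 10 repeat with period 4: 7, 9, 3, 1.
1838 leaves remainder 2 on division by 4, so 17^1838 ends in 9.

9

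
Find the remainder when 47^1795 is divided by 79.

Square-and-reduce mod 79: 47^1≡47, 47^2≡76, 47^4≡9, 47^8≡2, 47^16≡4, 47^32≡16, 47^64≡19, 47^128≡45, 47^256≡50, 47^512≡51, 47^1024≡73.
1795 = 1 + 2 + 256 + 512 + 1024, so 47^1795 ≡ 47·76·50·51·73 ≡ 47 (mod 79).

47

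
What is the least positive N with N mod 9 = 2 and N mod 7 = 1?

29

x ≡ 1 (mod 7) gives x ∈ {1, 8, 15, 22, 29}.
The first of these with x mod 9 = 2 is 29.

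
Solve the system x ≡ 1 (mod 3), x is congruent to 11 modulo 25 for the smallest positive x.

61

x ≡ 1 (mod 3) gives x ∈ {1, 4, 7, 10, 13, 16, 19, 22, …}.
The first of these with x mod 25 = 11 is 61.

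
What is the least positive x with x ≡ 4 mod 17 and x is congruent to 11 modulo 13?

89

x ≡ 11 (mod 13) gives x ∈ {11, 24, 37, 50, 63, 76, 89}.
The first of these with x mod 17 = 4 is 89.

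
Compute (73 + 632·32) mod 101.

632·32 = 20224.
Dividing 20224 by 101 gives quotient 200 and remainder 24.
(73 + 24) mod 101 = 97.

97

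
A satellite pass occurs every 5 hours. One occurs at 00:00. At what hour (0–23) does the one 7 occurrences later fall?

7·5 = 35.
35 = 1·24 + 11, so 35 mod 24 = 11.
(0 + 11) mod 24 = 11.

11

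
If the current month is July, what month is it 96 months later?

96 = 8·12 + 0, so 96 mod 12 = 0.
July + 0 months → July.

July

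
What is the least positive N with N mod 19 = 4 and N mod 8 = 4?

4

x ≡ 4 (mod 8) gives x ∈ {4}.
The first of these with x mod 19 = 4 is 4.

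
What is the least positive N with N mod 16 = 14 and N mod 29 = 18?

Since 29·5 ≡ 1 (mod 16), take x = 18 + 29·((14−18)·5 mod 16) = 18 + 29·12 = 366.
Check: 366 mod 16 = 14, 366 mod 29 = 18.

366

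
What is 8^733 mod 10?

8

Powers of 8 mod 10 repeat with period 4: 8, 4, 2, 6.
733 leaves remainder 1 on division by 4, so 8^733 ends in 8.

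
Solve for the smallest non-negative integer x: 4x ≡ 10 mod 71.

38

The inverse of 4 mod 71 is 18 (since 4·18 = 72 ≡ 1).
Multiplying both sides by 18: x ≡ 18·10 = 180 ≡ 38 (mod 71).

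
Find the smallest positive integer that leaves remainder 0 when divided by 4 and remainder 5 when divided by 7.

12

x ≡ 0 (mod 4) gives x ∈ {0, 4, 8, 12}.
The first of these with x mod 7 = 5 is 12.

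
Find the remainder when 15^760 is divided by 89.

2

Successive squares of 15 mod 89: 15^1≡15, 15^2≡47, 15^4≡73, 15^8≡78, 15^16≡32, 15^32≡45, 15^64≡67, 15^128≡39, 15^256≡8, 15^512≡64.
Since 760 = 8 + 16 + 32 + 64 + 128 + 512 in binary, 15^760 ≡ 78·32·45·67·39·64 ≡ 2 (mod 89).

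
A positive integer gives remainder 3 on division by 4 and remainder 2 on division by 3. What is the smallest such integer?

x ≡ 2 (mod 3) gives x ∈ {2, 5, 8, 11}.
The first of these with x mod 4 = 3 is 11.

11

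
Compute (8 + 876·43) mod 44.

12

876·43 = 37668.
37668 − 856·44 = 4, so 37668 ≡ 4 (mod 44).
(8 + 4) mod 44 = 12.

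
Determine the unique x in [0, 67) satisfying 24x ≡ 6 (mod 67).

17

24⁻¹ ≡ 14 (mod 67) because 24·14 = 336 = 5·67 + 1.
Multiplying both sides by 14: x ≡ 14·6 = 84 ≡ 17 (mod 67).
Check: 24·17 = 408 = 6·67 + 6.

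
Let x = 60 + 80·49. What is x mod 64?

80·49 = 3920.
Dividing 3920 by 64 gives quotient 61 and remainder 16.
(60 + 16) mod 64 = 12.

12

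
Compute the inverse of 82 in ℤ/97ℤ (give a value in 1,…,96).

97 = 1·82 + 15
82 = 5·15 + 7
15 = 2·7 + 1
7 = 7·1 + 0
Back-substituting gives 82·84 ≡ 1 (mod 97).

84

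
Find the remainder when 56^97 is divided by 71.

By repeated squaring mod 71: 56^1≡56, 56^2≡12, 56^4≡2, 56^8≡4, 56^16≡16, 56^32≡43, 56^64≡3.
Since 97 = 1 + 32 + 64 in binary, 56^97 ≡ 56·43·3 ≡ 53 (mod 71).

53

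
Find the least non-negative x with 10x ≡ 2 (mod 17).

7

10⁻¹ ≡ 12 (mod 17) because 10·12 = 120 = 7·17 + 1.
So x ≡ 12·2 = 24 ≡ 7 (mod 17).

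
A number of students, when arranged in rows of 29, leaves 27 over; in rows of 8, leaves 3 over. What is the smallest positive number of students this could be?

27

x ≡ 3 (mod 8) gives x ∈ {3, 11, 19, 27}.
The first of these with x mod 29 = 27 is 27.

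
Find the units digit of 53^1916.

Powers of 3 mod 10 repeat with period 4: 3, 9, 7, 1.
1916 leaves remainder 0 on division by 4, so 53^1916 ends in 1.

1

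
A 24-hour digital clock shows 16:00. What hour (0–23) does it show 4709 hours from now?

21

4709 mod 24 = 5 (since 196·24 = 4704).
(16 + 5) mod 24 = 21.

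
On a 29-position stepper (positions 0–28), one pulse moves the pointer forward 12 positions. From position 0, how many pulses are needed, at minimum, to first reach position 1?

29 = 2·12 + 5
12 = 2·5 + 2
5 = 2·2 + 1
2 = 2·1 + 0
Back-substituting gives 12·17 ≡ 1 (mod 29).

17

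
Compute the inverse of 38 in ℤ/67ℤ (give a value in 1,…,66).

30

67 = 1·38 + 29
38 = 1·29 + 9
29 = 3·9 + 2
9 = 4·2 + 1
2 = 2·1 + 0
Back-substituting gives 38·30 ≡ 1 (mod 67).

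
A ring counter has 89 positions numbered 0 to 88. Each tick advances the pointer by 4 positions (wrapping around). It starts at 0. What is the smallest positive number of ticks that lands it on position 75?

41

4⁻¹ ≡ 67 (mod 89) because 4·67 = 268 = 3·89 + 1.
Multiplying both sides by 67: x ≡ 67·75 = 5025 ≡ 41 (mod 89).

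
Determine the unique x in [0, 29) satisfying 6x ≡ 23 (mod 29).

28

6⁻¹ ≡ 5 (mod 29) because 6·5 = 30 = 1·29 + 1.
Multiplying both sides by 5: x ≡ 5·23 = 115 ≡ 28 (mod 29).
Check: 6·28 = 168 = 5·29 + 23.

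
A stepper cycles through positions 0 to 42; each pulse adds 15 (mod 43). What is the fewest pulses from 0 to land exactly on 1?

43 = 2·15 + 13
15 = 1·13 + 2
13 = 6·2 + 1
2 = 2·1 + 0
Back-substituting gives 15·23 ≡ 1 (mod 43).

23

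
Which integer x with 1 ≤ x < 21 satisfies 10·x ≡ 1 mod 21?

21 = 2·10 + 1
10 = 10·1 + 0
Back-substituting gives 10·19 ≡ 1 (mod 21).

19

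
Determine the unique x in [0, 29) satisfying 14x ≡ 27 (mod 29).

4

The inverse of 14 mod 29 is 27 (since 14·27 = 378 ≡ 1).
So x ≡ 27·27 = 729 ≡ 4 (mod 29).
Check: 14·4 = 56 = 1·29 + 27.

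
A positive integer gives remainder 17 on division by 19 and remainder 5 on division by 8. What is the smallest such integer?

93

Since 8·12 ≡ 1 (mod 19), take x = 5 + 8·((17−5)·12 mod 19) = 5 + 8·11 = 93.
Check: 93 mod 19 = 17, 93 mod 8 = 5.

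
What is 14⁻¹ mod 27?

14·2 = 28 = 1·27 + 1, so 14⁻¹ ≡ 2 (mod 27).

2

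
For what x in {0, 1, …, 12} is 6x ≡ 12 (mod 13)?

6⁻¹ ≡ 11 (mod 13) because 6·11 = 66 = 5·13 + 1.
Multiplying both sides by 11: x ≡ 11·12 = 132 ≡ 2 (mod 13).

2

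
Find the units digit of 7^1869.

The units digit of 7^n cycles with period 4: 7, 9, 3, 1, …
1869 leaves remainder 1 on division by 4, so 7^1869 ends in 7.

7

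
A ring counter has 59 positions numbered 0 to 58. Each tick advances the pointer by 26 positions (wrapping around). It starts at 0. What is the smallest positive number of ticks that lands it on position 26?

1

The inverse of 26 mod 59 is 25 (since 26·25 = 650 ≡ 1).
So x ≡ 25·26 = 650 ≡ 1 (mod 59).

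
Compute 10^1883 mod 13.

4

Square-and-reduce mod 13: 10^1≡10, 10^2≡9, 10^4≡3, 10^8≡9, 10^16≡3, 10^32≡9, 10^64≡3, 10^128≡9, 10^256≡3, 10^512≡9, 10^1024≡3.
Since 1883 = 1 + 2 + 8 + 16 + 64 + 256 + 512 + 1024 in binary, 10^1883 ≡ 10·9·9·3·3·3·9·3 ≡ 4 (mod 13).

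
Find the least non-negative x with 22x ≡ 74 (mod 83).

22⁻¹ ≡ 34 (mod 83) because 22·34 = 748 = 9·83 + 1.
Multiplying both sides by 34: x ≡ 34·74 = 2516 ≡ 26 (mod 83).

26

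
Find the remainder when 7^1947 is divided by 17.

14

Square-and-reduce mod 17: 7^1≡7, 7^2≡15, 7^4≡4, 7^8≡16, 7^16≡1, 7^32≡1, 7^64≡1, 7^128≡1, 7^256≡1, 7^512≡1, 7^1024≡1.
1947 = 1 + 2 + 8 + 16 + 128 + 256 + 512 + 1024, so 7^1947 ≡ 7·15·16·1·1·1·1·1 ≡ 14 (mod 17).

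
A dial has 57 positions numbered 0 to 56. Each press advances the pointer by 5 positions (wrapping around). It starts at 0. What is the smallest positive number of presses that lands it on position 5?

1

5⁻¹ ≡ 23 (mod 57) because 5·23 = 115 = 2·57 + 1.
Multiplying both sides by 23: x ≡ 23·5 = 115 ≡ 1 (mod 57).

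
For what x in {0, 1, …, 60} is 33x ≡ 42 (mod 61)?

29

The inverse of 33 mod 61 is 37 (since 33·37 = 1221 ≡ 1).
Multiplying both sides by 37: x ≡ 37·42 = 1554 ≡ 29 (mod 61).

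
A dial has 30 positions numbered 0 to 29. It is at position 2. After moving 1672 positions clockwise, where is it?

Dividing 1672 by 30 gives quotient 55 and remainder 22.
(2 + 22) mod 30 = 24.

24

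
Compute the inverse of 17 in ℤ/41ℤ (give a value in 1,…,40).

41 = 2·17 + 7
17 = 2·7 + 3
7 = 2·3 + 1
3 = 3·1 + 0
Back-substituting gives 17·29 ≡ 1 (mod 41).

29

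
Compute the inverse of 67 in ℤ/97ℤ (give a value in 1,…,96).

42

67·42 = 2814 = 29·97 + 1, so 67⁻¹ ≡ 42 (mod 97).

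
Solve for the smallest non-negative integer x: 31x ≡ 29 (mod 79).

57

The inverse of 31 mod 79 is 51 (since 31·51 = 1581 ≡ 1).
So x ≡ 51·29 = 1479 ≡ 57 (mod 79).
Check: 31·57 = 1767 = 22·79 + 29.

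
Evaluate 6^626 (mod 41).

2

Square-and-reduce mod 41: 6^1≡6, 6^2≡36, 6^4≡25, 6^8≡10, 6^16≡18, 6^32≡37, 6^64≡16, 6^128≡10, 6^256≡18, 6^512≡37.
626 = 2 + 16 + 32 + 64 + 512, so 6^626 ≡ 36·18·37·16·37 ≡ 2 (mod 41).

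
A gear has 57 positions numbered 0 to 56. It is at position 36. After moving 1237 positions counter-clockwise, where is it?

53

1237 − 21·57 = 40, so 1237 ≡ 40 (mod 57).
(36 − 40) mod 57 = 53.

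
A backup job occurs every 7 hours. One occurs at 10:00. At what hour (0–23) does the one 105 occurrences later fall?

105·7 = 735.
735 = 30·24 + 15, so 735 mod 24 = 15.
(10 + 15) mod 24 = 1.

1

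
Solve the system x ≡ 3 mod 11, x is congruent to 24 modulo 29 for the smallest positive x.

256

Since 29·8 ≡ 1 (mod 11), take x = 24 + 29·((3−24)·8 mod 11) = 24 + 29·8 = 256.
Check: 256 mod 11 = 3, 256 mod 29 = 24.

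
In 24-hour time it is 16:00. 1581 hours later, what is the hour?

1581 = 65·24 + 21, so 1581 mod 24 = 21.
(16 + 21) mod 24 = 13.

13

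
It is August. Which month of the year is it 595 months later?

March

Dividing 595 by 12 gives quotient 49 and remainder 7.
August + 7 months → March.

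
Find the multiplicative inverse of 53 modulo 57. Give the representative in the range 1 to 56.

53·14 = 742 = 13·57 + 1, so 53⁻¹ ≡ 14 (mod 57).

14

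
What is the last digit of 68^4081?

8

Powers of 8 mod 10 repeat with period 4: 8, 4, 2, 6.
4081 mod 4 = 1, so the last digit matches 8^1 = 8.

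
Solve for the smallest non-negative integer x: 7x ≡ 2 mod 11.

5

The inverse of 7 mod 11 is 8 (since 7·8 = 56 ≡ 1).
So x ≡ 8·2 = 16 ≡ 5 (mod 11).
Check: 7·5 = 35 = 3·11 + 2.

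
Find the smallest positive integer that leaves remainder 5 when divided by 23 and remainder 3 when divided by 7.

143

x ≡ 3 (mod 7) gives x ∈ {3, 10, 17, 24, 31, 38, 45, 52, …}.
The first of these with x mod 23 = 5 is 143.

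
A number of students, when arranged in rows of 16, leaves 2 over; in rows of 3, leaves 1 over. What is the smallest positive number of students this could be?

x ≡ 1 (mod 3) gives x ∈ {1, 4, 7, 10, 13, 16, 19, 22, …}.
The first of these with x mod 16 = 2 is 34.

34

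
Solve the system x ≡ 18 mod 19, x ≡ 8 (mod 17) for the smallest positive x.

x ≡ 8 (mod 17) gives x ∈ {8, 25, 42, 59, 76, 93, 110, 127, …}.
The first of these with x mod 19 = 18 is 246.

246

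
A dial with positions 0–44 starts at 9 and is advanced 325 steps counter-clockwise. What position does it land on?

44

325 mod 45 = 10 (since 7·45 = 315).
(9 − 10) mod 45 = 44.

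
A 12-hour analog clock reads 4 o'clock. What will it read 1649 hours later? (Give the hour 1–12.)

9

1649 = 137·12 + 5, so 1649 mod 12 = 5.
4 + 5 → 9 on a 12-hour dial.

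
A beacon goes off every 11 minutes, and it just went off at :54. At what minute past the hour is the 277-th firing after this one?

277·11 = 3047.
3047 = 50·60 + 47, so 3047 mod 60 = 47.
(54 + 47) mod 60 = 41.

41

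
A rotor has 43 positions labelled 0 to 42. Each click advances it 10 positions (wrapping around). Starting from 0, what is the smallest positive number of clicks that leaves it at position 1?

13

10·13 = 130 = 3·43 + 1, so 10⁻¹ ≡ 13 (mod 43).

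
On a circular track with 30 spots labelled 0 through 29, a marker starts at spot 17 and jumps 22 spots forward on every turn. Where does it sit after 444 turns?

5

444·22 = 9768.
Dividing 9768 by 30 gives quotient 325 and remainder 18.
(17 + 18) mod 30 = 5.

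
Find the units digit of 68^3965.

The units digit of 68^n cycles with period 4: 8, 4, 2, 6, …
3965 leaves remainder 1 on division by 4, so 68^3965 ends in 8.

8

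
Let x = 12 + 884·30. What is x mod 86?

884·30 = 26520.
26520 mod 86 = 32 (since 308·86 = 26488).
(12 + 32) mod 86 = 44.

44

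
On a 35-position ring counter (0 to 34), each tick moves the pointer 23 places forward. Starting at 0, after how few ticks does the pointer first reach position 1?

The inverse of 23 mod 35 is 32 (since 23·32 = 736 ≡ 1).
So x ≡ 32·1 = 32 ≡ 32 (mod 35).

32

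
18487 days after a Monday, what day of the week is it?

18487 − 2641·7 = 0, so 18487 ≡ 0 (mod 7).
Monday + 0 days → Monday.

Monday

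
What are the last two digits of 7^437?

By repeated squaring mod 100: 7^1≡7, 7^2≡49, 7^4≡1, 7^8≡1, 7^16≡1, 7^32≡1, 7^64≡1, 7^128≡1, 7^256≡1.
437 = 1 + 4 + 16 + 32 + 128 + 256, so 7^437 ≡ 7·1·1·1·1·1 ≡ 7 (mod 100).

07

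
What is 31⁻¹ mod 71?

55

31·55 = 1705 = 24·71 + 1, so 31⁻¹ ≡ 55 (mod 71).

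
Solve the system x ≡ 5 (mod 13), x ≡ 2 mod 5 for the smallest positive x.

Since 5·8 ≡ 1 (mod 13), take x = 2 + 5·((5−2)·8 mod 13) = 2 + 5·11 = 57.
Check: 57 mod 13 = 5, 57 mod 5 = 2.

57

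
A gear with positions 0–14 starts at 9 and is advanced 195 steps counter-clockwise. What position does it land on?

9

195 mod 15 = 0 (since 13·15 = 195).
(9 − 0) mod 15 = 9.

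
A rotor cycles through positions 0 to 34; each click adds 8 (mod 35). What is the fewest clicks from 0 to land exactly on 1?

22

8·22 = 176 = 5·35 + 1, so 8⁻¹ ≡ 22 (mod 35).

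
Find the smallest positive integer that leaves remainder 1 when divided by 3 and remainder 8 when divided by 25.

x ≡ 1 (mod 3) gives x ∈ {1, 4, 7, 10, 13, 16, 19, 22, …}.
The first of these with x mod 25 = 8 is 58.

58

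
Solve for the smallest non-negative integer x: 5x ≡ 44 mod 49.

48

The inverse of 5 mod 49 is 10 (since 5·10 = 50 ≡ 1).
So x ≡ 10·44 = 440 ≡ 48 (mod 49).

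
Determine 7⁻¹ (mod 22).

7·19 = 133 = 6·22 + 1, so 7⁻¹ ≡ 19 (mod 22).

19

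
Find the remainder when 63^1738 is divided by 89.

34

Square-and-reduce mod 89: 63^1≡63, 63^2≡53, 63^4≡50, 63^8≡8, 63^16≡64, 63^32≡2, 63^64≡4, 63^128≡16, 63^256≡78, 63^512≡32, 63^1024≡45.
Since 1738 = 2 + 8 + 64 + 128 + 512 + 1024 in binary, 63^1738 ≡ 53·8·4·16·32·45 ≡ 34 (mod 89).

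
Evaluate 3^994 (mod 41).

9

Successive squares of 3 mod 41: 3^1≡3, 3^2≡9, 3^4≡40, 3^8≡1, 3^16≡1, 3^32≡1, 3^64≡1, 3^128≡1, 3^256≡1, 3^512≡1.
Since 994 = 2 + 32 + 64 + 128 + 256 + 512 in binary, 3^994 ≡ 9·1·1·1·1·1 ≡ 9 (mod 41).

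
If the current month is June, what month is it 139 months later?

139 mod 12 = 7 (since 11·12 = 132).
June + 7 months → January.

January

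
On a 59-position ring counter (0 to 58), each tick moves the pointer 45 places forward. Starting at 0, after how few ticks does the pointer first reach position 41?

45⁻¹ ≡ 21 (mod 59) because 45·21 = 945 = 16·59 + 1.
So x ≡ 21·41 = 861 ≡ 35 (mod 59).

35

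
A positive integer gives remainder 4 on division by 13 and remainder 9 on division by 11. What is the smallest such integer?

108

x ≡ 9 (mod 11) gives x ∈ {9, 20, 31, 42, 53, 64, 75, 86, …}.
The first of these with x mod 13 = 4 is 108.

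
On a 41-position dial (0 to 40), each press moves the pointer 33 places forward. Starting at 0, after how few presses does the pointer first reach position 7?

35

33⁻¹ ≡ 5 (mod 41) because 33·5 = 165 = 4·41 + 1.
Multiplying both sides by 5: x ≡ 5·7 = 35 ≡ 35 (mod 41).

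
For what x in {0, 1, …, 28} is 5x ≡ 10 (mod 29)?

2

The inverse of 5 mod 29 is 6 (since 5·6 = 30 ≡ 1).
Multiplying both sides by 6: x ≡ 6·10 = 60 ≡ 2 (mod 29).
Check: 5·2 = 10 = 0·29 + 10.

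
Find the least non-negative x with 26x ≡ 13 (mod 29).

15

26⁻¹ ≡ 19 (mod 29) because 26·19 = 494 = 17·29 + 1.
So x ≡ 19·13 = 247 ≡ 15 (mod 29).
Check: 26·15 = 390 = 13·29 + 13.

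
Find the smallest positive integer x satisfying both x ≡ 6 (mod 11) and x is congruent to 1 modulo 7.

50

Since 7·8 ≡ 1 (mod 11), take x = 1 + 7·((6−1)·8 mod 11) = 1 + 7·7 = 50.
Check: 50 mod 11 = 6, 50 mod 7 = 1.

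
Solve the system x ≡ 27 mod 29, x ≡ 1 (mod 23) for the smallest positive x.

Since 23·24 ≡ 1 (mod 29), take x = 1 + 23·((27−1)·24 mod 29) = 1 + 23·15 = 346.
Check: 346 mod 29 = 27, 346 mod 23 = 1.

346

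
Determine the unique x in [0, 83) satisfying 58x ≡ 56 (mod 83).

58⁻¹ ≡ 73 (mod 83) because 58·73 = 4234 = 51·83 + 1.
So x ≡ 73·56 = 4088 ≡ 21 (mod 83).
Check: 58·21 = 1218 = 14·83 + 56.

21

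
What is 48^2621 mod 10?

8

Powers of 8 mod 10 repeat with period 4: 8, 4, 2, 6.
2621 mod 4 = 1, so the last digit matches 8^1 = 8.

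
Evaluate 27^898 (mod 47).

Square-and-reduce mod 47: 27^1≡27, 27^2≡24, 27^4≡12, 27^8≡3, 27^16≡9, 27^32≡34, 27^64≡28, 27^128≡32, 27^256≡37, 27^512≡6.
898 = 2 + 128 + 256 + 512, so 27^898 ≡ 24·32·37·6 ≡ 27 (mod 47).

27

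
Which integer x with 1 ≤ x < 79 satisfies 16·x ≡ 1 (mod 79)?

5

79 = 4·16 + 15
16 = 1·15 + 1
15 = 15·1 + 0
Back-substituting gives 16·5 ≡ 1 (mod 79).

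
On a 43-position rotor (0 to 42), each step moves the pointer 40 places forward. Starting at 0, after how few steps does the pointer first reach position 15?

38

The inverse of 40 mod 43 is 14 (since 40·14 = 560 ≡ 1).
So x ≡ 14·15 = 210 ≡ 38 (mod 43).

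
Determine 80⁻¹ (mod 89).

79

80·79 = 6320 = 71·89 + 1, so 80⁻¹ ≡ 79 (mod 89).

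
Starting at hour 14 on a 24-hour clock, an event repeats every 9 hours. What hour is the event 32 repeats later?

32·9 = 288.
288 − 12·24 = 0, so 288 ≡ 0 (mod 24).
(14 + 0) mod 24 = 14.

14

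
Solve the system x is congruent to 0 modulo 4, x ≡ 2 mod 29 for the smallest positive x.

60

x ≡ 0 (mod 4) gives x ∈ {0, 4, 8, 12, 16, 20, 24, 28, …}.
The first of these with x mod 29 = 2 is 60.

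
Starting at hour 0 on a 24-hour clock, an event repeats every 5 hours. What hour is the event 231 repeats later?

231·5 = 1155.
1155 − 48·24 = 3, so 1155 ≡ 3 (mod 24).
(0 + 3) mod 24 = 3.

3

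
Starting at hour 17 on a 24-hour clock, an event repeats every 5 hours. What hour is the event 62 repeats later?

62·5 = 310.
310 mod 24 = 22 (since 12·24 = 288).
(17 + 22) mod 24 = 15.

15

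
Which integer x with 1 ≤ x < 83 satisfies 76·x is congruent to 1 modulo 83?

83 = 1·76 + 7
76 = 10·7 + 6
7 = 1·6 + 1
6 = 6·1 + 0
Back-substituting gives 76·71 ≡ 1 (mod 83).

71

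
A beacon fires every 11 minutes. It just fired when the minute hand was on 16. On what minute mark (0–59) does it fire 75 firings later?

75·11 = 825.
825 = 13·60 + 45, so 825 mod 60 = 45.
(16 + 45) mod 60 = 1.

1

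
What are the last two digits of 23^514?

Square-and-reduce mod 100: 23^1≡23, 23^2≡29, 23^4≡41, 23^8≡81, 23^16≡61, 23^32≡21, 23^64≡41, 23^128≡81, 23^256≡61, 23^512≡21.
Since 514 = 2 + 512 in binary, 23^514 ≡ 29·21 ≡ 9 (mod 100).

09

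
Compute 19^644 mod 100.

21

By repeated squaring mod 100: 19^1≡19, 19^2≡61, 19^4≡21, 19^8≡41, 19^16≡81, 19^32≡61, 19^64≡21, 19^128≡41, 19^256≡81, 19^512≡61.
Since 644 = 4 + 128 + 512 in binary, 19^644 ≡ 21·41·61 ≡ 21 (mod 100).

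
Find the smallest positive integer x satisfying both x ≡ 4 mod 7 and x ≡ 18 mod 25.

18

x ≡ 4 (mod 7) gives x ∈ {4, 11, 18}.
The first of these with x mod 25 = 18 is 18.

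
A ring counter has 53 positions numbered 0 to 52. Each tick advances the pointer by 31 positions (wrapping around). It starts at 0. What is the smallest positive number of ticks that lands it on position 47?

34

31⁻¹ ≡ 12 (mod 53) because 31·12 = 372 = 7·53 + 1.
So x ≡ 12·47 = 564 ≡ 34 (mod 53).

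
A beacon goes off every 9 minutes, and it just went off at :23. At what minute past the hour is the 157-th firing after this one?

157·9 = 1413.
1413 mod 60 = 33 (since 23·60 = 1380).
(23 + 33) mod 60 = 56.

56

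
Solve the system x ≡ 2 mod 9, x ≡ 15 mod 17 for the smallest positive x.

83

Since 17·8 ≡ 1 (mod 9), take x = 15 + 17·((2−15)·8 mod 9) = 15 + 17·4 = 83.
Check: 83 mod 9 = 2, 83 mod 17 = 15.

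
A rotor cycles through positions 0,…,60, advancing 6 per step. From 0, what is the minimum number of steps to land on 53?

19

6⁻¹ ≡ 51 (mod 61) because 6·51 = 306 = 5·61 + 1.
So x ≡ 51·53 = 2703 ≡ 19 (mod 61).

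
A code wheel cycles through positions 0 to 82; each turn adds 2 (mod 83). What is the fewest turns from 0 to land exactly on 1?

42

2·42 = 84 = 1·83 + 1, so 2⁻¹ ≡ 42 (mod 83).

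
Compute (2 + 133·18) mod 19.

133·18 = 2394.
2394 mod 19 = 0 (since 126·19 = 2394).
(2 + 0) mod 19 = 2.

2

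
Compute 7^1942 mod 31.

Successive squares of 7 mod 31: 7^1≡7, 7^2≡18, 7^4≡14, 7^8≡10, 7^16≡7, 7^32≡18, 7^64≡14, 7^128≡10, 7^256≡7, 7^512≡18, 7^1024≡14.
1942 = 2 + 4 + 16 + 128 + 256 + 512 + 1024, so 7^1942 ≡ 18·14·7·10·7·18·14 ≡ 28 (mod 31).

28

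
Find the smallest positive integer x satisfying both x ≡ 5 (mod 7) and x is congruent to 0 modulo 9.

54

Since 9·4 ≡ 1 (mod 7), take x = 0 + 9·((5−0)·4 mod 7) = 0 + 9·6 = 54.
Check: 54 mod 7 = 5, 54 mod 9 = 0.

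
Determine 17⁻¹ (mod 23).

19

17·19 = 323 = 14·23 + 1, so 17⁻¹ ≡ 19 (mod 23).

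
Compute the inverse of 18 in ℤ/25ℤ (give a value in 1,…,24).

7

18·7 = 126 = 5·25 + 1, so 18⁻¹ ≡ 7 (mod 25).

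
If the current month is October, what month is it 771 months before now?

771 − 64·12 = 3, so 771 ≡ 3 (mod 12).
October − 3 months → July.

July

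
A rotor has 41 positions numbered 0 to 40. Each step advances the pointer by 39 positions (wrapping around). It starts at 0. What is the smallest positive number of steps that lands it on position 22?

The inverse of 39 mod 41 is 20 (since 39·20 = 780 ≡ 1).
Multiplying both sides by 20: x ≡ 20·22 = 440 ≡ 30 (mod 41).

30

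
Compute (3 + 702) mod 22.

1

702 = 31·22 + 20, so 702 mod 22 = 20.
(3 + 20) mod 22 = 1.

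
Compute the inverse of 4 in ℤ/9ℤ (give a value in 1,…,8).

7

9 = 2·4 + 1
4 = 4·1 + 0
Back-substituting gives 4·7 ≡ 1 (mod 9).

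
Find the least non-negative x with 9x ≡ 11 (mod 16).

The inverse of 9 mod 16 is 9 (since 9·9 = 81 ≡ 1).
So x ≡ 9·11 = 99 ≡ 3 (mod 16).

3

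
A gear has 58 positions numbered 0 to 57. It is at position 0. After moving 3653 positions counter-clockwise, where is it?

1

3653 = 62·58 + 57, so 3653 mod 58 = 57.
(0 − 57) mod 58 = 1.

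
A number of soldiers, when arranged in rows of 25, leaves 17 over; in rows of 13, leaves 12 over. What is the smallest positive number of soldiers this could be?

142

x ≡ 12 (mod 13) gives x ∈ {12, 25, 38, 51, 64, 77, 90, 103, …}.
The first of these with x mod 25 = 17 is 142.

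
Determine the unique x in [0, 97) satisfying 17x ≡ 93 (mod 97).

34

The inverse of 17 mod 97 is 40 (since 17·40 = 680 ≡ 1).
So x ≡ 40·93 = 3720 ≡ 34 (mod 97).
Check: 17·34 = 578 = 5·97 + 93.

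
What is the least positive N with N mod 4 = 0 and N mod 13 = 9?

48

x ≡ 0 (mod 4) gives x ∈ {0, 4, 8, 12, 16, 20, 24, 28, …}.
The first of these with x mod 13 = 9 is 48.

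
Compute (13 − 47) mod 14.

8

47 mod 14 = 5 (since 3·14 = 42).
(13 − 5) mod 14 = 8.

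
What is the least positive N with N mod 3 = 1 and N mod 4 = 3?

7

x ≡ 1 (mod 3) gives x ∈ {1, 4, 7}.
The first of these with x mod 4 = 3 is 7.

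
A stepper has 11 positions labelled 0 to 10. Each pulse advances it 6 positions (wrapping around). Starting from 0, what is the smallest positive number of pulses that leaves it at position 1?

2

11 = 1·6 + 5
6 = 1·5 + 1
5 = 5·1 + 0
Back-substituting gives 6·2 ≡ 1 (mod 11).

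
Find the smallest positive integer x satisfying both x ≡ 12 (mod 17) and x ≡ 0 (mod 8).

Since 8·15 ≡ 1 (mod 17), take x = 0 + 8·((12−0)·15 mod 17) = 0 + 8·10 = 80.
Check: 80 mod 17 = 12, 80 mod 8 = 0.

80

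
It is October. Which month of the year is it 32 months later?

June

32 mod 12 = 8 (since 2·12 = 24).
October + 8 months → June.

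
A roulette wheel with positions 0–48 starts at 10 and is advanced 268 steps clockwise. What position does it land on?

33

268 = 5·49 + 23, so 268 mod 49 = 23.
(10 + 23) mod 49 = 33.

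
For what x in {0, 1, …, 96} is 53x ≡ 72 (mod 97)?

16

The inverse of 53 mod 97 is 11 (since 53·11 = 583 ≡ 1).
So x ≡ 11·72 = 792 ≡ 16 (mod 97).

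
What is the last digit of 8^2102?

Powers of 8 mod 10 repeat with period 4: 8, 4, 2, 6.
2102 mod 4 = 2, so the last digit matches 8^2 = 4.

4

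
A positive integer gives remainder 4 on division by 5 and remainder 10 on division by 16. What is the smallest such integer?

74

Since 16·1 ≡ 1 (mod 5), take x = 10 + 16·((4−10)·1 mod 5) = 10 + 16·4 = 74.
Check: 74 mod 5 = 4, 74 mod 16 = 10.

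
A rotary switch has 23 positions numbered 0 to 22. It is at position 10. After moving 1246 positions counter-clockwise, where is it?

1246 mod 23 = 4 (since 54·23 = 1242).
(10 − 4) mod 23 = 6.

6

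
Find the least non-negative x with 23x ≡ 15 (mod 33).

The inverse of 23 mod 33 is 23 (since 23·23 = 529 ≡ 1).
So x ≡ 23·15 = 345 ≡ 15 (mod 33).
Check: 23·15 = 345 = 10·33 + 15.

15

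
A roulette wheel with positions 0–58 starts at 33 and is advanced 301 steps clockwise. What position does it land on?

39

Dividing 301 by 59 gives quotient 5 and remainder 6.
(33 + 6) mod 59 = 39.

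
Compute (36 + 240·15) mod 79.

240·15 = 3600.
3600 − 45·79 = 45, so 3600 ≡ 45 (mod 79).
(36 + 45) mod 79 = 2.

2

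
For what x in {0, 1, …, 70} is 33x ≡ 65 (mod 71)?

45

The inverse of 33 mod 71 is 28 (since 33·28 = 924 ≡ 1).
So x ≡ 28·65 = 1820 ≡ 45 (mod 71).
Check: 33·45 = 1485 = 20·71 + 65.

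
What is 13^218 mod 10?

The units digit of 13^n cycles with period 4: 3, 9, 7, 1, …
218 leaves remainder 2 on division by 4, so 13^218 ends in 9.

9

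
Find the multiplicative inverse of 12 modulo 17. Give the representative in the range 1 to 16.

10

12·10 = 120 = 7·17 + 1, so 12⁻¹ ≡ 10 (mod 17).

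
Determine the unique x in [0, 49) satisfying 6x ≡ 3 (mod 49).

25

6⁻¹ ≡ 41 (mod 49) because 6·41 = 246 = 5·49 + 1.
Multiplying both sides by 41: x ≡ 41·3 = 123 ≡ 25 (mod 49).
Check: 6·25 = 150 = 3·49 + 3.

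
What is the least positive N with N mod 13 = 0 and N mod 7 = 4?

39

x ≡ 4 (mod 7) gives x ∈ {4, 11, 18, 25, 32, 39}.
The first of these with x mod 13 = 0 is 39.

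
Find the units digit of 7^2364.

1

Last digits of 7^n: 7, 9, 3, 1 (period 4).
2364 mod 4 = 0, so the last digit matches 7^4 = 1.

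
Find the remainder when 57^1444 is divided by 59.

By repeated squaring mod 59: 57^1≡57, 57^2≡4, 57^4≡16, 57^8≡20, 57^16≡46, 57^32≡51, 57^64≡5, 57^128≡25, 57^256≡35, 57^512≡45, 57^1024≡19.
1444 = 4 + 32 + 128 + 256 + 1024, so 57^1444 ≡ 16·51·25·35·19 ≡ 12 (mod 59).

12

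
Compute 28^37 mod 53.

Square-and-reduce mod 53: 28^1≡28, 28^2≡42, 28^4≡15, 28^8≡13, 28^16≡10, 28^32≡47.
Since 37 = 1 + 4 + 32 in binary, 28^37 ≡ 28·15·47 ≡ 24 (mod 53).

24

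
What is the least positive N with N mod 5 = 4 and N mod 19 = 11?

49

x ≡ 4 (mod 5) gives x ∈ {4, 9, 14, 19, 24, 29, 34, 39, …}.
The first of these with x mod 19 = 11 is 49.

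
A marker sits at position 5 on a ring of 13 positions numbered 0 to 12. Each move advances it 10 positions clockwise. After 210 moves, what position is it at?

12

210·10 = 2100.
2100 mod 13 = 7 (since 161·13 = 2093).
(5 + 7) mod 13 = 12.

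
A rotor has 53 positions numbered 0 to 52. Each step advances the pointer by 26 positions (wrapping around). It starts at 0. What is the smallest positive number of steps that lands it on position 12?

29

The inverse of 26 mod 53 is 51 (since 26·51 = 1326 ≡ 1).
Multiplying both sides by 51: x ≡ 51·12 = 612 ≡ 29 (mod 53).
Check: 26·29 = 754 = 14·53 + 12.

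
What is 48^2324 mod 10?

Last digits of 8^n: 8, 4, 2, 6 (period 4).
2324 leaves remainder 0 on division by 4, so 48^2324 ends in 6.

6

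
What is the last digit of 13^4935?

The units digit of 13^n cycles with period 4: 3, 9, 7, 1, …
4935 leaves remainder 3 on division by 4, so 13^4935 ends in 7.

7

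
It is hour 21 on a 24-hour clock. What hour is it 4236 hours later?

9

Dividing 4236 by 24 gives quotient 176 and remainder 12.
(21 + 12) mod 24 = 9.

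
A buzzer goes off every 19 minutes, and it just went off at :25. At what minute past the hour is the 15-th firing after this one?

10

15·19 = 285.
285 mod 60 = 45 (since 4·60 = 240).
(25 + 45) mod 60 = 10.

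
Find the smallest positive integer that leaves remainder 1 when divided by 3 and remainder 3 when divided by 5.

13

Since 5·2 ≡ 1 (mod 3), take x = 3 + 5·((1−3)·2 mod 3) = 3 + 5·2 = 13.
Check: 13 mod 3 = 1, 13 mod 5 = 3.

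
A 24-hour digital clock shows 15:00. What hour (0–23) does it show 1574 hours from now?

Dividing 1574 by 24 gives quotient 65 and remainder 14.
(15 + 14) mod 24 = 5.

5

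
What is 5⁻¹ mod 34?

7

34 = 6·5 + 4
5 = 1·4 + 1
4 = 4·1 + 0
Back-substituting gives 5·7 ≡ 1 (mod 34).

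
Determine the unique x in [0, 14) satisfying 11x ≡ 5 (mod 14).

3

The inverse of 11 mod 14 is 9 (since 11·9 = 99 ≡ 1).
So x ≡ 9·5 = 45 ≡ 3 (mod 14).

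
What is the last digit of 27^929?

7

Last digits of 7^n: 7, 9, 3, 1 (period 4).
929 mod 4 = 1, so the last digit matches 7^1 = 7.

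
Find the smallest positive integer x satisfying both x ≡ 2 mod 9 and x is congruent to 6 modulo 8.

Since 8·8 ≡ 1 (mod 9), take x = 6 + 8·((2−6)·8 mod 9) = 6 + 8·4 = 38.
Check: 38 mod 9 = 2, 38 mod 8 = 6.

38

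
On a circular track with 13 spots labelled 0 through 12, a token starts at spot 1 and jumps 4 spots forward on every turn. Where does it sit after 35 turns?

35·4 = 140.
140 mod 13 = 10 (since 10·13 = 130).
(1 + 10) mod 13 = 11.

11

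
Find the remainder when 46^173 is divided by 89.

By repeated squaring mod 89: 46^1≡46, 46^2≡69, 46^4≡44, 46^8≡67, 46^16≡39, 46^32≡8, 46^64≡64, 46^128≡2.
Since 173 = 1 + 4 + 8 + 32 + 128 in binary, 46^173 ≡ 46·44·67·8·2 ≡ 86 (mod 89).

86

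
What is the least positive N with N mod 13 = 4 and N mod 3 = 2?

17

Since 3·9 ≡ 1 (mod 13), take x = 2 + 3·((4−2)·9 mod 13) = 2 + 3·5 = 17.
Check: 17 mod 13 = 4, 17 mod 3 = 2.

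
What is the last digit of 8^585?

The units digit of 8^n cycles with period 4: 8, 4, 2, 6, …
585 leaves remainder 1 on division by 4, so 8^585 ends in 8.

8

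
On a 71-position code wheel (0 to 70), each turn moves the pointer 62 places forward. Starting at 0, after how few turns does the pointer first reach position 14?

30

62⁻¹ ≡ 63 (mod 71) because 62·63 = 3906 = 55·71 + 1.
Multiplying both sides by 63: x ≡ 63·14 = 882 ≡ 30 (mod 71).
Check: 62·30 = 1860 = 26·71 + 14.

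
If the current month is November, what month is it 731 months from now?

October

731 = 60·12 + 11, so 731 mod 12 = 11.
November + 11 months → October.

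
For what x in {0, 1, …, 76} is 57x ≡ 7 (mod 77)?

The inverse of 57 mod 77 is 50 (since 57·50 = 2850 ≡ 1).
So x ≡ 50·7 = 350 ≡ 42 (mod 77).

42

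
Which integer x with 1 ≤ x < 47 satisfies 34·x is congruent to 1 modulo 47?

34·18 = 612 = 13·47 + 1, so 34⁻¹ ≡ 18 (mod 47).

18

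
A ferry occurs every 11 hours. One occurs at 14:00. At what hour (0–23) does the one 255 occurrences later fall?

11

255·11 = 2805.
2805 − 116·24 = 21, so 2805 ≡ 21 (mod 24).
(14 + 21) mod 24 = 11.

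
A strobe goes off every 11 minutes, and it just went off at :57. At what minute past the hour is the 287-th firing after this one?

34

287·11 = 3157.
Dividing 3157 by 60 gives quotient 52 and remainder 37.
(57 + 37) mod 60 = 34.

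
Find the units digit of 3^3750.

9

Last digits of 3^n: 3, 9, 7, 1 (period 4).
3750 leaves remainder 2 on division by 4, so 3^3750 ends in 9.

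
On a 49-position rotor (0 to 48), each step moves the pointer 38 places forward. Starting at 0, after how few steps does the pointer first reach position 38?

1

38⁻¹ ≡ 40 (mod 49) because 38·40 = 1520 = 31·49 + 1.
Multiplying both sides by 40: x ≡ 40·38 = 1520 ≡ 1 (mod 49).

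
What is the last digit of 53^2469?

The units digit of 53^n cycles with period 4: 3, 9, 7, 1, …
2469 mod 4 = 1, so the last digit matches 3^1 = 3.

3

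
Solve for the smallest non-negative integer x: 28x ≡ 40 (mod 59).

52

The inverse of 28 mod 59 is 19 (since 28·19 = 532 ≡ 1).
So x ≡ 19·40 = 760 ≡ 52 (mod 59).
Check: 28·52 = 1456 = 24·59 + 40.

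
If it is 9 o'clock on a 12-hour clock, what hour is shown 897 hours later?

897 mod 12 = 9 (since 74·12 = 888).
9 + 9 → 6 on a 12-hour dial.

6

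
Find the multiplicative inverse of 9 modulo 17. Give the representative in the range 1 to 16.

2

9·2 = 18 = 1·17 + 1, so 9⁻¹ ≡ 2 (mod 17).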